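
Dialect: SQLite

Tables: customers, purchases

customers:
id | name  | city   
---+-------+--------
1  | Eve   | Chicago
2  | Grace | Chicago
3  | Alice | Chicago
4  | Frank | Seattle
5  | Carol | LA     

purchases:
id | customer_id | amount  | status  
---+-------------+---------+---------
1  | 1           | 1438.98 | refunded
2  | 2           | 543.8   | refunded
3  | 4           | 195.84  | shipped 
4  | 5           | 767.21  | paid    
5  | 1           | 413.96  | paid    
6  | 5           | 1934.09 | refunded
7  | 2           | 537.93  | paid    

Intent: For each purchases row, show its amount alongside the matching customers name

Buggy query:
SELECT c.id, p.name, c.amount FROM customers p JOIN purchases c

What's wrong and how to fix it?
Bug: JOIN with no ON clause produces a cartesian product; every purchases row pairs with every customers row

Fix: Add ON c.customer_id = p.id to the JOIN

Corrected query:
SELECT c.id, p.name, c.amount FROM customers p JOIN purchases c ON c.customer_id = p.id

Result:
id | name  | amount 
---+-------+--------
1  | Eve   | 1438.98
2  | Grace | 543.8  
3  | Frank | 195.84 
4  | Carol | 767.21 
5  | Eve   | 413.96 
6  | Carol | 1934.09
7  | Grace | 537.93 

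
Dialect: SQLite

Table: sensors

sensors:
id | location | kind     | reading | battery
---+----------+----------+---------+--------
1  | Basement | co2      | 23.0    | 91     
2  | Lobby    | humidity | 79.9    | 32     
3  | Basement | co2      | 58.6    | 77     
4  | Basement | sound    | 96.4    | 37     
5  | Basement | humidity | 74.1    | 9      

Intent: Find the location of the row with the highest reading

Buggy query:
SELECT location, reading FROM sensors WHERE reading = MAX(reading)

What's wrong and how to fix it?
Bug: WHERE is evaluated per row; an aggregate over the whole table isn't defined there

Fix: Wrap MAX in a scalar subquery so WHERE compares against a single value

Corrected query:
SELECT location, reading FROM sensors WHERE reading = (SELECT MAX(reading) FROM sensors)

Result:
location | reading
---------+--------
Basement | 96.4   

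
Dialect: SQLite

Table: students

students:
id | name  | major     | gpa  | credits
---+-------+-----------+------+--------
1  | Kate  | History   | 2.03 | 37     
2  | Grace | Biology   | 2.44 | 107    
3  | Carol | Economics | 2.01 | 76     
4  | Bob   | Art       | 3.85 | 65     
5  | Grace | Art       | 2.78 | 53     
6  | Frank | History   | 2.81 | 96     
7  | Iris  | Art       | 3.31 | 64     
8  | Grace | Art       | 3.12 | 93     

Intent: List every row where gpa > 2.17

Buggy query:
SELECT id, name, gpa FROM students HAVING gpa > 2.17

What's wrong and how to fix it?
Bug: HAVING filters the output of aggregation, but this query has no GROUP BY and no aggregate functions, so SQLite rejects it (HAVING clause on a non-aggregate query); the condition here is per row

Fix: Use WHERE for row-level filtering

Corrected query:
SELECT id, name, gpa FROM students WHERE gpa > 2.17

Result:
id | name  | gpa 
---+-------+-----
2  | Grace | 2.44
4  | Bob   | 3.85
5  | Grace | 2.78
6  | Frank | 2.81
7  | Iris  | 3.31
8  | Grace | 3.12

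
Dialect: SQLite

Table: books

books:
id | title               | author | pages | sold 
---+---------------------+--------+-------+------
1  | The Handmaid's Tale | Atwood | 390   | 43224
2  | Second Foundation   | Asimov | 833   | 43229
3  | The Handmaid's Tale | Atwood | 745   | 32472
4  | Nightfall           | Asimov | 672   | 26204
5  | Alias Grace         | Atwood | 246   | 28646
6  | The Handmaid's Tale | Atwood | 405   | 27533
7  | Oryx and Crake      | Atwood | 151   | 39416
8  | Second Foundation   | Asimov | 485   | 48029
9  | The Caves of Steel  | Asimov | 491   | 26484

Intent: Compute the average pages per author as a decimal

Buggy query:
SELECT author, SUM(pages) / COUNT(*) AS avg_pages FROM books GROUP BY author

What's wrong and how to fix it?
Bug: SUM(pages) and COUNT(*) are both integers; the division truncates the fractional part

Fix: Multiply by 1.0 (or CAST to REAL) to force floating-point division

Corrected query:
SELECT author, SUM(pages) * 1.0 / COUNT(*) AS avg_pages FROM books GROUP BY author

Result:
author | avg_pages
-------+----------
Asimov | 620.25   
Atwood | 387.4    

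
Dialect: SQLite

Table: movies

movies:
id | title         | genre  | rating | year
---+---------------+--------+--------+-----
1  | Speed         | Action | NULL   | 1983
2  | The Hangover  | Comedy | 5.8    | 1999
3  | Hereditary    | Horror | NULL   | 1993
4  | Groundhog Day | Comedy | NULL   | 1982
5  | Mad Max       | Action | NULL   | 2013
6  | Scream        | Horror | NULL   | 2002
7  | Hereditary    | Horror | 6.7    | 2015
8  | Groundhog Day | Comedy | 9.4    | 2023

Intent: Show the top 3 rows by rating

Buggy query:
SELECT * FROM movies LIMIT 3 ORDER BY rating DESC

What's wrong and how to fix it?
Bug: ORDER BY cannot follow LIMIT; LIMIT is the final clause

Fix: Sort with ORDER BY, then apply LIMIT

Corrected query:
SELECT * FROM movies ORDER BY rating DESC LIMIT 3

Result:
id | title         | genre  | rating | year
---+---------------+--------+--------+-----
8  | Groundhog Day | Comedy | 9.4    | 2023
7  | Hereditary    | Horror | 6.7    | 2015
2  | The Hangover  | Comedy | 5.8    | 1999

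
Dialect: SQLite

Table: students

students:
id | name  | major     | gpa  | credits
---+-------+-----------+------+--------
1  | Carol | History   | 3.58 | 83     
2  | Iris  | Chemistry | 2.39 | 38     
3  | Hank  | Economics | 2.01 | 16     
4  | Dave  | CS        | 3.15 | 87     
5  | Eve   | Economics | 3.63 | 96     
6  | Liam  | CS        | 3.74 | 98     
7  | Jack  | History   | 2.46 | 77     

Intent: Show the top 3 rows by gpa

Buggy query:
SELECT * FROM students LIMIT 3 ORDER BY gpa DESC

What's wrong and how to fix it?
Bug: ORDER BY cannot follow LIMIT; LIMIT is the final clause

Fix: Swap the clauses: ORDER BY first, then LIMIT

Corrected query:
SELECT * FROM students ORDER BY gpa DESC LIMIT 3

Result:
id | name  | major     | gpa  | credits
---+-------+-----------+------+--------
6  | Liam  | CS        | 3.74 | 98     
5  | Eve   | Economics | 3.63 | 96     
1  | Carol | History   | 3.58 | 83     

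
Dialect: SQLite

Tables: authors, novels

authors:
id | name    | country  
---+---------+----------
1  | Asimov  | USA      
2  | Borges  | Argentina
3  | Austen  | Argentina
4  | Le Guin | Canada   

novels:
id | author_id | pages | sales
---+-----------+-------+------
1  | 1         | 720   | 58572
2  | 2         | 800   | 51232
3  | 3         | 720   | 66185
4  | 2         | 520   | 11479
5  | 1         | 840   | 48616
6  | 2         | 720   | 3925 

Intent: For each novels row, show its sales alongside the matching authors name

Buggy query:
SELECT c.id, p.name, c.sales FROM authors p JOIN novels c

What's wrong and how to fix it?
Bug: Missing join condition: each novels row is matched to all authors rows instead of just its own

Fix: Specify the join condition linking the foreign key to the parent id

Corrected query:
SELECT c.id, p.name, c.sales FROM authors p JOIN novels c ON c.author_id = p.id

Result:
id | name   | sales
---+--------+------
1  | Asimov | 58572
2  | Borges | 51232
3  | Austen | 66185
4  | Borges | 11479
5  | Asimov | 48616
6  | Borges | 3925 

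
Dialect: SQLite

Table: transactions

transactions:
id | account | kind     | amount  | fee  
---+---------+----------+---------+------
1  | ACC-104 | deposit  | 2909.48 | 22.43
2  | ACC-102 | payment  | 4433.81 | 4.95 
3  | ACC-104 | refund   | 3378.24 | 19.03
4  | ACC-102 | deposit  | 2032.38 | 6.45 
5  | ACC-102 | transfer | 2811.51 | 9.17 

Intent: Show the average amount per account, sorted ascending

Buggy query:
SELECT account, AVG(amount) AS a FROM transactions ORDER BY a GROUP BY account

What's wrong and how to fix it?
Bug: GROUP BY must precede ORDER BY

Fix: Move ORDER BY to the end, after GROUP BY

Corrected query:
SELECT account, AVG(amount) AS a FROM transactions GROUP BY account ORDER BY a

Result:
account | a          
--------+------------
ACC-102 | 3092.566667
ACC-104 | 3143.86    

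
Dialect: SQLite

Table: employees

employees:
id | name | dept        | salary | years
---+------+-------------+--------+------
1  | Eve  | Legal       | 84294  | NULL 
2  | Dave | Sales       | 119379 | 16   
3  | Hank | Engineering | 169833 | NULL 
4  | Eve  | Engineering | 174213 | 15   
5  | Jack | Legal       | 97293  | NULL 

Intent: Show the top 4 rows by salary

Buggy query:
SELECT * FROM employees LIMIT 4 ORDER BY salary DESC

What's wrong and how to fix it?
Bug: ORDER BY cannot follow LIMIT; LIMIT is the final clause

Fix: Sort with ORDER BY, then apply LIMIT

Corrected query:
SELECT * FROM employees ORDER BY salary DESC LIMIT 4

Result:
id | name | dept        | salary | years
---+------+-------------+--------+------
4  | Eve  | Engineering | 174213 | 15   
3  | Hank | Engineering | 169833 | NULL 
2  | Dave | Sales       | 119379 | 16   
5  | Jack | Legal       | 97293  | NULL 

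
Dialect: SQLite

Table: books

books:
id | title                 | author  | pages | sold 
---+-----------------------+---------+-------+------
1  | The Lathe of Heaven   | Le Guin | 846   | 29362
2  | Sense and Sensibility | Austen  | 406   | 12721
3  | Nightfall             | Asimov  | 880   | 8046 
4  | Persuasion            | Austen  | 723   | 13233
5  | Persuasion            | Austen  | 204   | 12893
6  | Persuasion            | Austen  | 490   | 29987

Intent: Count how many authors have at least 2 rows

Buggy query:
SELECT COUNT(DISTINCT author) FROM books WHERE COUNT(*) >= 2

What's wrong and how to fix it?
Bug: WHERE filters individual rows, not groups, so a group-level COUNT is invalid there

Fix: Use a subquery that GROUPs and filters with HAVING, then count its rows

Corrected query:
SELECT COUNT(*) FROM (SELECT author FROM books GROUP BY author HAVING COUNT(*) >= 2)

Result:
COUNT(*)
--------
1       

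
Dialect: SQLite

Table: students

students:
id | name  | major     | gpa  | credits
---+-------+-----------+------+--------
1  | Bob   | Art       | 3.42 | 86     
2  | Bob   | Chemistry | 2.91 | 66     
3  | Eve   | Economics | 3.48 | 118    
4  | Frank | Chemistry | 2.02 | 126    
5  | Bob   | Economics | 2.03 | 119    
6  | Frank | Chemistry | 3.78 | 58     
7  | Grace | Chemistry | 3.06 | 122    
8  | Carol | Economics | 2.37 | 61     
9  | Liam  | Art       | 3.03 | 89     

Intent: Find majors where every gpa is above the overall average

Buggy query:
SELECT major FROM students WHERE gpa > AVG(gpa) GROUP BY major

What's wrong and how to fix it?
Bug: AVG() is an aggregate; it can't sit directly in WHERE

Fix: Compute the overall average in a scalar subquery and compare each group's MIN against it in HAVING

Corrected query:
SELECT major FROM students GROUP BY major HAVING MIN(gpa) > (SELECT AVG(gpa) FROM students)

Result:
major
-----
Art  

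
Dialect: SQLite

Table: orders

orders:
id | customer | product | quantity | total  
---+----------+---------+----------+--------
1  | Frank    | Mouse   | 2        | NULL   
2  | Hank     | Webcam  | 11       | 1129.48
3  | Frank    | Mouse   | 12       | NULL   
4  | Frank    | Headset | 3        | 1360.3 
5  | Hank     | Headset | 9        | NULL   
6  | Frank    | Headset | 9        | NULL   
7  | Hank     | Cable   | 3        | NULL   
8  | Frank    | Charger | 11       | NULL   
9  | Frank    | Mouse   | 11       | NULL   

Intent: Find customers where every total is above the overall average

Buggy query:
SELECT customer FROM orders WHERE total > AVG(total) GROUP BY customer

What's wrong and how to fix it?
Bug: AVG() is an aggregate; it can't sit directly in WHERE

Fix: Use a subquery for AVG and a HAVING MIN(...) filter so the condition holds for every row in the group

Corrected query:
SELECT customer FROM orders GROUP BY customer HAVING MIN(total) > (SELECT AVG(total) FROM orders)

Result:
customer
--------
Frank   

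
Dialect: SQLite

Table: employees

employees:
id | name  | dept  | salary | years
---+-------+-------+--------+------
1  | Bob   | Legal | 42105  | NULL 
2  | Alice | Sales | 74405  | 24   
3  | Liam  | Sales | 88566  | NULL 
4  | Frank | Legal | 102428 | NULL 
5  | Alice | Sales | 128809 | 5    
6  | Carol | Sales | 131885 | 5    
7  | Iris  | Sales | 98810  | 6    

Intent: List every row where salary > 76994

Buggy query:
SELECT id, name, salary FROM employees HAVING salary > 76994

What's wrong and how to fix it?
Bug: This is a non-aggregate query (no GROUP BY, no aggregates), so in SQLite the HAVING clause is invalid here; a row-level condition belongs in WHERE

Fix: Replace HAVING with WHERE since the condition applies to individual rows

Corrected query:
SELECT id, name, salary FROM employees WHERE salary > 76994

Result:
id | name  | salary
---+-------+-------
3  | Liam  | 88566 
4  | Frank | 102428
5  | Alice | 128809
6  | Carol | 131885
7  | Iris  | 98810 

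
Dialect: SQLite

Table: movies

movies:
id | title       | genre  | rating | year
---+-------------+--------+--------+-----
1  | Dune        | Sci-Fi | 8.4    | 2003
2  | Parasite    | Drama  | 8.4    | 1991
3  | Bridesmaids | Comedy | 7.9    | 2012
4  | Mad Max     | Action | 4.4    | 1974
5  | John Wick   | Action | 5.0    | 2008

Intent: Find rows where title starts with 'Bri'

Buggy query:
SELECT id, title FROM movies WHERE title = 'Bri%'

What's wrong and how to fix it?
Bug: Wildcards only work with LIKE; '=' treats '%' as a literal character

Fix: Use LIKE for wildcard pattern matching

Corrected query:
SELECT id, title FROM movies WHERE title LIKE 'Bri%'

Result:
id | title      
---+------------
3  | Bridesmaids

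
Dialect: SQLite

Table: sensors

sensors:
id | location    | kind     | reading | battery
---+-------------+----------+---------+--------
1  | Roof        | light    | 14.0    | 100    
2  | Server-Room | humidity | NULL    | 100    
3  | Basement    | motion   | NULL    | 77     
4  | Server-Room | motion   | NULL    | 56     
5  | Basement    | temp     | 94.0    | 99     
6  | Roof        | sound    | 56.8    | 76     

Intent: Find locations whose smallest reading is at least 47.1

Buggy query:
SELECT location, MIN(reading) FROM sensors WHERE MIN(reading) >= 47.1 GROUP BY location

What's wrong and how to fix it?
Bug: MIN() in WHERE is a misuse of aggregate

Fix: Use HAVING for the per-group MIN condition

Corrected query:
SELECT location, MIN(reading) FROM sensors GROUP BY location HAVING MIN(reading) >= 47.1

Result:
location | MIN(reading)
---------+-------------
Basement | 94          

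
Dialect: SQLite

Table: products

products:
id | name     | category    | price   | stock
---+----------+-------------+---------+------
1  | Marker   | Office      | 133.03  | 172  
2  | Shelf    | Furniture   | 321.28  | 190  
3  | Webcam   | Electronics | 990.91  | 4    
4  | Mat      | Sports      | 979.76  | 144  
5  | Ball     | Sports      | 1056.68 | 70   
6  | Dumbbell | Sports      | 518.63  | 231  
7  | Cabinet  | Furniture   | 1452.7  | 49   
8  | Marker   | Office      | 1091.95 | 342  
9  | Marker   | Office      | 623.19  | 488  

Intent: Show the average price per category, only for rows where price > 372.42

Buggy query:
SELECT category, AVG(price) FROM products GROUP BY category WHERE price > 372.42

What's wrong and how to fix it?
Bug: WHERE cannot follow GROUP BY

Fix: Place WHERE between FROM and GROUP BY

Corrected query:
SELECT category, AVG(price) FROM products WHERE price > 372.42 GROUP BY category

Result:
category    | AVG(price)
------------+-----------
Electronics | 990.91    
Furniture   | 1452.7    
Office      | 857.57    
Sports      | 851.69    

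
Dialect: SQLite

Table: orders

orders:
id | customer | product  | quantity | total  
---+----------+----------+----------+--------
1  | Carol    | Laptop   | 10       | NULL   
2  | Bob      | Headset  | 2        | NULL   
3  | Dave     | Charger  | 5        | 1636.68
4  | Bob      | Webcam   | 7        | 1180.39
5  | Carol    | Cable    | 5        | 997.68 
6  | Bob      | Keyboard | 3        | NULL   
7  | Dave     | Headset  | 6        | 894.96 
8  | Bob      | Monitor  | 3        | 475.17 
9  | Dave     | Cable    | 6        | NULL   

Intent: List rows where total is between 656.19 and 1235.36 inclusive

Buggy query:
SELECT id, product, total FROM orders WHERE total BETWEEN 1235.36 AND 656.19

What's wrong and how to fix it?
Bug: BETWEEN expects the lower bound first; with 1235.36 AND 656.19 the range is empty

Fix: Write BETWEEN 656.19 AND 1235.36

Corrected query:
SELECT id, product, total FROM orders WHERE total BETWEEN 656.19 AND 1235.36

Result:
id | product | total  
---+---------+--------
4  | Webcam  | 1180.39
5  | Cable   | 997.68 
7  | Headset | 894.96 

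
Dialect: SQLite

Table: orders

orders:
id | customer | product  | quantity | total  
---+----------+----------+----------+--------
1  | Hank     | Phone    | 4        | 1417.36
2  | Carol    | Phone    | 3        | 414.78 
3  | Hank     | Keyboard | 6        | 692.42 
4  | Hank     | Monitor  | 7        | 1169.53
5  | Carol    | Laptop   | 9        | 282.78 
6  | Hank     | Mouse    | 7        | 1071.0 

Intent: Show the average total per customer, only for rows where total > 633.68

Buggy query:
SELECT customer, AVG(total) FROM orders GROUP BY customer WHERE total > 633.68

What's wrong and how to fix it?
Bug: Row-level WHERE must come before GROUP BY in the clause order

Fix: Move the WHERE clause before GROUP BY

Corrected query:
SELECT customer, AVG(total) FROM orders WHERE total > 633.68 GROUP BY customer

Result:
customer | AVG(total)
---------+-----------
Hank     | 1087.5775 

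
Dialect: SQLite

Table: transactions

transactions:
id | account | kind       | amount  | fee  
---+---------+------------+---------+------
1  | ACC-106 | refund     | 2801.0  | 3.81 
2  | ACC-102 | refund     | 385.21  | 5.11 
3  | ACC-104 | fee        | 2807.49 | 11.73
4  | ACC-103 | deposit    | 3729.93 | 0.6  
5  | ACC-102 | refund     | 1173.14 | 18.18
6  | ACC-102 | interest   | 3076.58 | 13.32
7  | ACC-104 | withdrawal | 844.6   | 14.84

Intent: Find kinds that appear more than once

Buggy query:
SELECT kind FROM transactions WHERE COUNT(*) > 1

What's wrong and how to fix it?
Bug: WHERE can't reference COUNT(*); aggregates are computed after WHERE

Fix: GROUP BY kind, then filter groups with HAVING COUNT(*) > 1

Corrected query:
SELECT kind FROM transactions GROUP BY kind HAVING COUNT(*) > 1

Result:
kind  
------
refund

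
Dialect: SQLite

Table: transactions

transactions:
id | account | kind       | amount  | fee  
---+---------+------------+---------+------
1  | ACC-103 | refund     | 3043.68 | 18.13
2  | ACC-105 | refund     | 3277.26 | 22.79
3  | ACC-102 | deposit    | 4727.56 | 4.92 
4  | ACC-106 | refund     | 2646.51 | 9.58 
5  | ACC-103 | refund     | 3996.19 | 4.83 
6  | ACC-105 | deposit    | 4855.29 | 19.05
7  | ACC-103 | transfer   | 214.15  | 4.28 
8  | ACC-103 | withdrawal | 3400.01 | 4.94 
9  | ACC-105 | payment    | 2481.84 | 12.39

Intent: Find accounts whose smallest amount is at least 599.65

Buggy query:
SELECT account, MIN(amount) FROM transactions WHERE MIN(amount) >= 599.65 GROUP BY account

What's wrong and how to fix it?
Bug: MIN() in WHERE is a misuse of aggregate

Fix: Replace WHERE with HAVING after the GROUP BY

Corrected query:
SELECT account, MIN(amount) FROM transactions GROUP BY account HAVING MIN(amount) >= 599.65

Result:
account | MIN(amount)
--------+------------
ACC-102 | 4727.56    
ACC-105 | 2481.84    
ACC-106 | 2646.51    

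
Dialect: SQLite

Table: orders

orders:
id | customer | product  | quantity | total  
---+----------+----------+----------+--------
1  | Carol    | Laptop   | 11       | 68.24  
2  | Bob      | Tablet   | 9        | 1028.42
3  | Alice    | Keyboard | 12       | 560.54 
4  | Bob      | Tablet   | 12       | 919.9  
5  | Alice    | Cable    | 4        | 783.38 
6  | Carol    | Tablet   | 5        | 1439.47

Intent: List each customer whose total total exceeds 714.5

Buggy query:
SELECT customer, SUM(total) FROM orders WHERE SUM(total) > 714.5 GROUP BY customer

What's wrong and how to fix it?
Bug: SUM(total) is an aggregate, but WHERE filters rows before aggregation

Fix: Use HAVING (which filters groups after aggregation) instead of WHERE

Corrected query:
SELECT customer, SUM(total) FROM orders GROUP BY customer HAVING SUM(total) > 714.5

Result:
customer | SUM(total)
---------+-----------
Alice    | 1343.92   
Bob      | 1948.32   
Carol    | 1507.71   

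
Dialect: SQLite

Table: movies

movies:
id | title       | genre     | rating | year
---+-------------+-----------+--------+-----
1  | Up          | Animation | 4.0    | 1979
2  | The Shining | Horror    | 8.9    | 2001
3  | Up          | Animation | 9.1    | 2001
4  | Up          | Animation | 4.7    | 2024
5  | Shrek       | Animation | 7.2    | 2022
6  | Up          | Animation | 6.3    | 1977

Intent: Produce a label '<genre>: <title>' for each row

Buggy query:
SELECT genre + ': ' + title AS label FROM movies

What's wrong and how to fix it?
Bug: '+' is numeric addition; on text columns SQLite converts them to 0 instead of concatenating

Fix: Use the || operator for string concatenation

Corrected query:
SELECT genre || ': ' || title AS label FROM movies

Result:
label              
-------------------
Animation: Up      
Horror: The Shining
Animation: Up      
Animation: Up      
Animation: Shrek   
Animation: Up      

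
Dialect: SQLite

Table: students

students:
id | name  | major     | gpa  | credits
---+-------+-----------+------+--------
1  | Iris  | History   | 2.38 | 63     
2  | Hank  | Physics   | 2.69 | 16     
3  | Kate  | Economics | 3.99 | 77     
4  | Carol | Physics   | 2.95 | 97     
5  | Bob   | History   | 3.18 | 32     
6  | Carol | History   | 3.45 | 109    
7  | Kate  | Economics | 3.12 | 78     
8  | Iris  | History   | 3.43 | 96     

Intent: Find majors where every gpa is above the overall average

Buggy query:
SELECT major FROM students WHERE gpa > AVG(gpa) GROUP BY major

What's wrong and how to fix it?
Bug: WHERE evaluates per row before aggregation, so AVG() is unavailable

Fix: Use a subquery for AVG and a HAVING MIN(...) filter so the condition holds for every row in the group

Corrected query:
SELECT major FROM students GROUP BY major HAVING MIN(gpa) > (SELECT AVG(gpa) FROM students)

Result:
(no rows)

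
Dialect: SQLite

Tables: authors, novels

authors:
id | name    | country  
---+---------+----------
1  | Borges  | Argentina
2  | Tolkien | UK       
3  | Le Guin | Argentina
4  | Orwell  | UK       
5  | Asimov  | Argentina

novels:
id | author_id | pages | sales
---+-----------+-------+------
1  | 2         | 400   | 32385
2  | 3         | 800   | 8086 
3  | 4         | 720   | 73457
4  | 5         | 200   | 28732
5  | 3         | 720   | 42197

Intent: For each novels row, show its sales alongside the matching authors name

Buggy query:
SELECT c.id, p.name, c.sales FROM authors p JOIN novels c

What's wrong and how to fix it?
Bug: Missing join condition: each novels row is matched to all authors rows instead of just its own

Fix: Add ON c.author_id = p.id to the JOIN

Corrected query:
SELECT c.id, p.name, c.sales FROM authors p JOIN novels c ON c.author_id = p.id

Result:
id | name    | sales
---+---------+------
1  | Tolkien | 32385
2  | Le Guin | 8086 
3  | Orwell  | 73457
4  | Asimov  | 28732
5  | Le Guin | 42197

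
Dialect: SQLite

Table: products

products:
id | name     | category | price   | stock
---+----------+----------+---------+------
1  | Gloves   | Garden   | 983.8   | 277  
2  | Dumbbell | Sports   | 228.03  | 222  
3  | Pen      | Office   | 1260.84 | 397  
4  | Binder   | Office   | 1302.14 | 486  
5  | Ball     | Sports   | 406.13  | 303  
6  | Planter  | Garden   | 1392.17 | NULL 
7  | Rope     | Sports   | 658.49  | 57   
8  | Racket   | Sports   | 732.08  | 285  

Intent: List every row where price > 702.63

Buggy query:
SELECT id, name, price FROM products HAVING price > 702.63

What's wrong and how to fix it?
Bug: This is a non-aggregate query (no GROUP BY, no aggregates), so in SQLite the HAVING clause is invalid here; a row-level condition belongs in WHERE

Fix: Replace HAVING with WHERE since the condition applies to individual rows

Corrected query:
SELECT id, name, price FROM products WHERE price > 702.63

Result:
id | name    | price  
---+---------+--------
1  | Gloves  | 983.8  
3  | Pen     | 1260.84
4  | Binder  | 1302.14
6  | Planter | 1392.17
8  | Racket  | 732.08 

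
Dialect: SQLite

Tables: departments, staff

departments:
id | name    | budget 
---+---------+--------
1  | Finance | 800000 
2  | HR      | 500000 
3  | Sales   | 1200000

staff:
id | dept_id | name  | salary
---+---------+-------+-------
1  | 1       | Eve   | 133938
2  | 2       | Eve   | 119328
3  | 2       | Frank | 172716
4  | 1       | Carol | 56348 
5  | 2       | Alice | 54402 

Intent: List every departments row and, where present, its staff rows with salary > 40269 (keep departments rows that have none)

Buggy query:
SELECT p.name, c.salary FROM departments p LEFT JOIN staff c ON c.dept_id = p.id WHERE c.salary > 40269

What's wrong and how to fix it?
Bug: Filtering c.salary in WHERE discards the NULL rows produced by LEFT JOIN, turning it into an inner join

Fix: Put 'c.salary > 40269' in the JOIN's ON clause instead of WHERE

Corrected query:
SELECT p.name, c.salary FROM departments p LEFT JOIN staff c ON c.dept_id = p.id AND c.salary > 40269

Result:
name    | salary
--------+-------
Finance | 56348 
Finance | 133938
HR      | 54402 
HR      | 119328
HR      | 172716
Sales   | NULL  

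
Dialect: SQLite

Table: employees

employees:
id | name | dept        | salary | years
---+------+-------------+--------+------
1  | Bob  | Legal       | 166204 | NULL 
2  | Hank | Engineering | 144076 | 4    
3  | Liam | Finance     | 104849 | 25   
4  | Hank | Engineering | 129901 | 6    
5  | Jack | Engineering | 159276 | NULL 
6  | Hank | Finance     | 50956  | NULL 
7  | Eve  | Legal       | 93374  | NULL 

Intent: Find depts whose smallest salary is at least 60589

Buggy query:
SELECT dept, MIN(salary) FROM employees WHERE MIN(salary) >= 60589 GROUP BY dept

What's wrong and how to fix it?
Bug: MIN() in WHERE is a misuse of aggregate

Fix: Replace WHERE with HAVING after the GROUP BY

Corrected query:
SELECT dept, MIN(salary) FROM employees GROUP BY dept HAVING MIN(salary) >= 60589

Result:
dept        | MIN(salary)
------------+------------
Engineering | 129901     
Legal       | 93374      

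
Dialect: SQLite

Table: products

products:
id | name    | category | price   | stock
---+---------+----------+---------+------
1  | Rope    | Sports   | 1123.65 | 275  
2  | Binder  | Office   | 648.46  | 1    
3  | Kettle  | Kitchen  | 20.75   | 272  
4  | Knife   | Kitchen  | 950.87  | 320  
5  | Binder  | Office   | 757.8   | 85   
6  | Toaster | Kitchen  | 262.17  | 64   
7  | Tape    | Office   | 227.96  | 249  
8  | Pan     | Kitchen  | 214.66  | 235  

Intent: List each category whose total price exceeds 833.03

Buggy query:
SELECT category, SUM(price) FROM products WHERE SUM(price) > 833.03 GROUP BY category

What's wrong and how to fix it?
Bug: SUM(price) is an aggregate, but WHERE filters rows before aggregation

Fix: Use HAVING (which filters groups after aggregation) instead of WHERE

Corrected query:
SELECT category, SUM(price) FROM products GROUP BY category HAVING SUM(price) > 833.03

Result:
category | SUM(price)
---------+-----------
Kitchen  | 1448.45   
Office   | 1634.22   
Sports   | 1123.65   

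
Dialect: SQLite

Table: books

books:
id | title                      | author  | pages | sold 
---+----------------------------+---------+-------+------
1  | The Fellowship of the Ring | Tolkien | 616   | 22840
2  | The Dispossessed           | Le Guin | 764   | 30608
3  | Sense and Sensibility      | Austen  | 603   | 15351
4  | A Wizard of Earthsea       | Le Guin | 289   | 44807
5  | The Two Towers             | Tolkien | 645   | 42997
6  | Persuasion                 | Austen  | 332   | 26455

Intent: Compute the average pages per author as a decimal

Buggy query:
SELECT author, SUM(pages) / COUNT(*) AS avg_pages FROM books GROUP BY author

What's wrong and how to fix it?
Bug: Both operands are integers, so '/' performs integer division and truncates

Fix: Cast one side to REAL so the division keeps the fractional part

Corrected query:
SELECT author, SUM(pages) * 1.0 / COUNT(*) AS avg_pages FROM books GROUP BY author

Result:
author  | avg_pages
--------+----------
Austen  | 467.5    
Le Guin | 526.5    
Tolkien | 630.5    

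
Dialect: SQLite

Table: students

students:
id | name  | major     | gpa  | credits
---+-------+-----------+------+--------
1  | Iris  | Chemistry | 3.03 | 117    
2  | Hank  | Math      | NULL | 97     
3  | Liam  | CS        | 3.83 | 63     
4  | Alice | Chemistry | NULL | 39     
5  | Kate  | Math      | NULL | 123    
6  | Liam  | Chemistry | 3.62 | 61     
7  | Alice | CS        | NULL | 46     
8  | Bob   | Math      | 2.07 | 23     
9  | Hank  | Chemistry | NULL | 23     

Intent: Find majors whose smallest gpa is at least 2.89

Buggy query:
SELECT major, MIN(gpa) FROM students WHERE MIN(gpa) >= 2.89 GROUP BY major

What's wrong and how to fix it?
Bug: MIN() in WHERE is a misuse of aggregate

Fix: Use HAVING for the per-group MIN condition

Corrected query:
SELECT major, MIN(gpa) FROM students GROUP BY major HAVING MIN(gpa) >= 2.89

Result:
major     | MIN(gpa)
----------+---------
CS        | 3.83    
Chemistry | 3.03    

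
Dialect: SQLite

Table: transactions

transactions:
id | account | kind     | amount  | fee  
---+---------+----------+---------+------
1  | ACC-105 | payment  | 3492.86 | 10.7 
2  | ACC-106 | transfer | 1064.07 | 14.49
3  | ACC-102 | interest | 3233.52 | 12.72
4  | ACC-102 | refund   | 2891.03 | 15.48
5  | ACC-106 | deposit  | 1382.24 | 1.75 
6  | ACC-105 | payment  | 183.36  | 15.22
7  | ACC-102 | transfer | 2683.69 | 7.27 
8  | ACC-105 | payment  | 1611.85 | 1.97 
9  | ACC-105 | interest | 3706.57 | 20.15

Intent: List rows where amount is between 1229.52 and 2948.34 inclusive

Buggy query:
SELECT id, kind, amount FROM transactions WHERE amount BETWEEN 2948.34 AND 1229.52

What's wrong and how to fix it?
Bug: BETWEEN expects the lower bound first; with 2948.34 AND 1229.52 the range is empty

Fix: Write BETWEEN 1229.52 AND 2948.34

Corrected query:
SELECT id, kind, amount FROM transactions WHERE amount BETWEEN 1229.52 AND 2948.34

Result:
id | kind     | amount 
---+----------+--------
4  | refund   | 2891.03
5  | deposit  | 1382.24
7  | transfer | 2683.69
8  | payment  | 1611.85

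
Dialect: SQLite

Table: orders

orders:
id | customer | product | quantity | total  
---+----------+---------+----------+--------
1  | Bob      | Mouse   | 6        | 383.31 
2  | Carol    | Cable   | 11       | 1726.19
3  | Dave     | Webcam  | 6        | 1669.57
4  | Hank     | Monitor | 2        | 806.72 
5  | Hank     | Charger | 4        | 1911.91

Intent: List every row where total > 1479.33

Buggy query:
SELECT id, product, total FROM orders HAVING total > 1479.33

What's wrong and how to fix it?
Bug: This is a non-aggregate query (no GROUP BY, no aggregates), so in SQLite the HAVING clause is invalid here; a row-level condition belongs in WHERE

Fix: Replace HAVING with WHERE since the condition applies to individual rows

Corrected query:
SELECT id, product, total FROM orders WHERE total > 1479.33

Result:
id | product | total  
---+---------+--------
2  | Cable   | 1726.19
3  | Webcam  | 1669.57
5  | Charger | 1911.91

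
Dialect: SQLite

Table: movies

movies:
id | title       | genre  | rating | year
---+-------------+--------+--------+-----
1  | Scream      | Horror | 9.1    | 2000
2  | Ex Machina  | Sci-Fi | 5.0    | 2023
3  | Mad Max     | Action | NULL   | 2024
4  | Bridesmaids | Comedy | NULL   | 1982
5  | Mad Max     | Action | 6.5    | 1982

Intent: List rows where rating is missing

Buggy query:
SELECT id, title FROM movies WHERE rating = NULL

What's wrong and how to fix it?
Bug: Comparing to NULL with '=' never matches; NULL = NULL is unknown, not true

Fix: Replace '= NULL' with 'IS NULL'

Corrected query:
SELECT id, title FROM movies WHERE rating IS NULL

Result:
id | title      
---+------------
3  | Mad Max    
4  | Bridesmaids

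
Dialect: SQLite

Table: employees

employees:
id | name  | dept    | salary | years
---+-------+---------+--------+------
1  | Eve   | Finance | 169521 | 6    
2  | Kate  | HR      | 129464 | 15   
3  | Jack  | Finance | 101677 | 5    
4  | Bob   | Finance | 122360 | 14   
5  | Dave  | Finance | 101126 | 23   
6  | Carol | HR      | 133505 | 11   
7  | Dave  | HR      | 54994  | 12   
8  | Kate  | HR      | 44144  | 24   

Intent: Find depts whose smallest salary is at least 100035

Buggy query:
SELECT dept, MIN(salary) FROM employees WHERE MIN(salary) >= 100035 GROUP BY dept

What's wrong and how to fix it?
Bug: Aggregates like MIN are computed per group after WHERE runs

Fix: Use HAVING for the per-group MIN condition

Corrected query:
SELECT dept, MIN(salary) FROM employees GROUP BY dept HAVING MIN(salary) >= 100035

Result:
dept    | MIN(salary)
--------+------------
Finance | 101126     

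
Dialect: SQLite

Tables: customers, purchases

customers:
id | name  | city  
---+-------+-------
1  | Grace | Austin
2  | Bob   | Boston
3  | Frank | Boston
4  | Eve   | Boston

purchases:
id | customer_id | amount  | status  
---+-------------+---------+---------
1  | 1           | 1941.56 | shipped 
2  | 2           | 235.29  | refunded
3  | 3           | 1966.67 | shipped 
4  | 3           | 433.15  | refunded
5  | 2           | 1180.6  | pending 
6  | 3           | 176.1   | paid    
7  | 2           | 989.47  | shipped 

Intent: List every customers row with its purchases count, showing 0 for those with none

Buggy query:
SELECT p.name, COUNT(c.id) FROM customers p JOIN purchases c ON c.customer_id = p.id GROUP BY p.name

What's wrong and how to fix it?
Bug: INNER JOIN drops customers rows that have no matching purchases rows

Fix: Use LEFT JOIN so parents without children still appear (COUNT(c.id) gives 0)

Corrected query:
SELECT p.name, COUNT(c.id) FROM customers p LEFT JOIN purchases c ON c.customer_id = p.id GROUP BY p.name

Result:
name  | COUNT(c.id)
------+------------
Bob   | 3          
Eve   | 0          
Frank | 3          
Grace | 1          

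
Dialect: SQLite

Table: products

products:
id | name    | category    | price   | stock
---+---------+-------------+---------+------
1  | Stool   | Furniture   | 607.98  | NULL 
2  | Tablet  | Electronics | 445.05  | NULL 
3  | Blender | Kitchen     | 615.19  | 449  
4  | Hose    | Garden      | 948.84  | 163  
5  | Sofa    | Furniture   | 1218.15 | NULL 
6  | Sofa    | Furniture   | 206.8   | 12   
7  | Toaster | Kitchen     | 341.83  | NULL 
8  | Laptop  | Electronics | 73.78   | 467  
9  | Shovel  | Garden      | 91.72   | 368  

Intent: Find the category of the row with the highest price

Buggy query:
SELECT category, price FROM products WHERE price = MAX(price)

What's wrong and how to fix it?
Bug: MAX(price) is an aggregate and cannot be used directly in WHERE

Fix: Wrap MAX in a scalar subquery so WHERE compares against a single value

Corrected query:
SELECT category, price FROM products WHERE price = (SELECT MAX(price) FROM products)

Result:
category  | price  
----------+--------
Furniture | 1218.15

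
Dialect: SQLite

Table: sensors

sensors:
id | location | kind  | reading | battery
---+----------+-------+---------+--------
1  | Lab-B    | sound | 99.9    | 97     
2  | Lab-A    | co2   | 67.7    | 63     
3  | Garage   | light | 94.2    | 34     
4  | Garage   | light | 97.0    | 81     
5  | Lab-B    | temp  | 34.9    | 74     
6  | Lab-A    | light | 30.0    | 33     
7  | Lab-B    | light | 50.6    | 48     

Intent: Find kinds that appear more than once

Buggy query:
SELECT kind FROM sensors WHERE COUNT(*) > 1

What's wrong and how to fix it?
Bug: COUNT(*) is an aggregate and cannot be used in WHERE

Fix: GROUP BY kind, then filter groups with HAVING COUNT(*) > 1

Corrected query:
SELECT kind FROM sensors GROUP BY kind HAVING COUNT(*) > 1

Result:
kind 
-----
light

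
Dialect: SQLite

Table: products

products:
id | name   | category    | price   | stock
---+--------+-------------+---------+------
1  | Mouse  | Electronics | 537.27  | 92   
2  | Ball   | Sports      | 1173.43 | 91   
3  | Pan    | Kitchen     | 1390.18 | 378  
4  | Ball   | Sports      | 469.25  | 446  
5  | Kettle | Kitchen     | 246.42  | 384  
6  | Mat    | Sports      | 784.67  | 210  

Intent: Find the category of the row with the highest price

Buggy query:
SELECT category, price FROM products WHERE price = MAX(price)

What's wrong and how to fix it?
Bug: MAX(price) is an aggregate and cannot be used directly in WHERE

Fix: Wrap MAX in a scalar subquery so WHERE compares against a single value

Corrected query:
SELECT category, price FROM products WHERE price = (SELECT MAX(price) FROM products)

Result:
category | price  
---------+--------
Kitchen  | 1390.18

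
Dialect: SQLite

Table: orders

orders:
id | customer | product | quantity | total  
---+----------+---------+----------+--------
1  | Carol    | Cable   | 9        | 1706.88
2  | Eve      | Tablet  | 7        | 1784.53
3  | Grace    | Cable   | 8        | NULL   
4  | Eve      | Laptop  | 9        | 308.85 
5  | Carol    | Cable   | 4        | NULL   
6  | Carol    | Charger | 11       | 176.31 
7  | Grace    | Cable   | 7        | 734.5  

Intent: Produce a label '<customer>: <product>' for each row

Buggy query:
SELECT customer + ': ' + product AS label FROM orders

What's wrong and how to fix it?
Bug: SQLite uses || for string concatenation; + coerces text to numbers (yielding 0)

Fix: Replace + with || to concatenate text

Corrected query:
SELECT customer || ': ' || product AS label FROM orders

Result:
label         
--------------
Carol: Cable  
Eve: Tablet   
Grace: Cable  
Eve: Laptop   
Carol: Cable  
Carol: Charger
Grace: Cable  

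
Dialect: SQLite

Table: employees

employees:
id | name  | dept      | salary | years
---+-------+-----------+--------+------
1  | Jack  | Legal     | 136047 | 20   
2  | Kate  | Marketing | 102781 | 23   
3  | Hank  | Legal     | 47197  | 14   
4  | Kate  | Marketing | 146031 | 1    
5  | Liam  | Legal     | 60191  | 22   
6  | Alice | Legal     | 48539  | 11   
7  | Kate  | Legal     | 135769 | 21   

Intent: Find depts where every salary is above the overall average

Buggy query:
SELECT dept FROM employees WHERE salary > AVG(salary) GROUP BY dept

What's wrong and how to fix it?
Bug: AVG() is an aggregate; it can't sit directly in WHERE

Fix: Use a subquery for AVG and a HAVING MIN(...) filter so the condition holds for every row in the group

Corrected query:
SELECT dept FROM employees GROUP BY dept HAVING MIN(salary) > (SELECT AVG(salary) FROM employees)

Result:
dept     
---------
Marketing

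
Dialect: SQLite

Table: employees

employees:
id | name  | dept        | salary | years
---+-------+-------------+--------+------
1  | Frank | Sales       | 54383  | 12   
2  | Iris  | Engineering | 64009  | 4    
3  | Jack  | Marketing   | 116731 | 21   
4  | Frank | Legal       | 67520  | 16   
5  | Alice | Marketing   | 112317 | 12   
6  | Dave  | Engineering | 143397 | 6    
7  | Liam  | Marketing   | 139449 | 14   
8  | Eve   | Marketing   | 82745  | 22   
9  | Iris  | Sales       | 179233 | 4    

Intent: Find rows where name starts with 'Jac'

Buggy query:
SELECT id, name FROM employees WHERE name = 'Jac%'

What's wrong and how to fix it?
Bug: Wildcards only work with LIKE; '=' treats '%' as a literal character

Fix: Use LIKE for wildcard pattern matching

Corrected query:
SELECT id, name FROM employees WHERE name LIKE 'Jac%'

Result:
id | name
---+-----
3  | Jack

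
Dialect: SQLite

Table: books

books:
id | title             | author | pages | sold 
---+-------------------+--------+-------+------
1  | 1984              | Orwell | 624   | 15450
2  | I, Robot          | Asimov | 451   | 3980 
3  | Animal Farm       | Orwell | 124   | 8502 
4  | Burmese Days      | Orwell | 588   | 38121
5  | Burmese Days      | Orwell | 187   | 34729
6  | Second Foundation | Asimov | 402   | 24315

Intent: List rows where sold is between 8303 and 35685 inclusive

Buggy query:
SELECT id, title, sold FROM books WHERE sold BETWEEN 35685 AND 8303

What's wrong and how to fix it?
Bug: BETWEEN expects the lower bound first; with 35685 AND 8303 the range is empty

Fix: Swap the bounds so the smaller value comes first

Corrected query:
SELECT id, title, sold FROM books WHERE sold BETWEEN 8303 AND 35685

Result:
id | title             | sold 
---+-------------------+------
1  | 1984              | 15450
3  | Animal Farm       | 8502 
5  | Burmese Days      | 34729
6  | Second Foundation | 24315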